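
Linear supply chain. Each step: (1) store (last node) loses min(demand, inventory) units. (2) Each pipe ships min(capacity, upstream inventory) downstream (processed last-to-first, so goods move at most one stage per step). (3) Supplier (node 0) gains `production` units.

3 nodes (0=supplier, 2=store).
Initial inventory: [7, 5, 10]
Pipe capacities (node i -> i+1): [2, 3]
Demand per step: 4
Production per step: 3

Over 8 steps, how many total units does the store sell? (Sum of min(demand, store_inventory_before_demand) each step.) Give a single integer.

Step 1: sold=4 (running total=4) -> [8 4 9]
Step 2: sold=4 (running total=8) -> [9 3 8]
Step 3: sold=4 (running total=12) -> [10 2 7]
Step 4: sold=4 (running total=16) -> [11 2 5]
Step 5: sold=4 (running total=20) -> [12 2 3]
Step 6: sold=3 (running total=23) -> [13 2 2]
Step 7: sold=2 (running total=25) -> [14 2 2]
Step 8: sold=2 (running total=27) -> [15 2 2]

Answer: 27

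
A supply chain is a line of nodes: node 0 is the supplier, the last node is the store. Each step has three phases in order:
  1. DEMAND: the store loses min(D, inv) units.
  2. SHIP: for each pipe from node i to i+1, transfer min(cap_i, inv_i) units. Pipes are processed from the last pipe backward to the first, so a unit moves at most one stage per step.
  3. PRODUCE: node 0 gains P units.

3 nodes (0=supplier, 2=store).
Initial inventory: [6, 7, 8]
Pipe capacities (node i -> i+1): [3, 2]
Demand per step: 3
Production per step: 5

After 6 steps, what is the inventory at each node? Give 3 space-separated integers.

Step 1: demand=3,sold=3 ship[1->2]=2 ship[0->1]=3 prod=5 -> inv=[8 8 7]
Step 2: demand=3,sold=3 ship[1->2]=2 ship[0->1]=3 prod=5 -> inv=[10 9 6]
Step 3: demand=3,sold=3 ship[1->2]=2 ship[0->1]=3 prod=5 -> inv=[12 10 5]
Step 4: demand=3,sold=3 ship[1->2]=2 ship[0->1]=3 prod=5 -> inv=[14 11 4]
Step 5: demand=3,sold=3 ship[1->2]=2 ship[0->1]=3 prod=5 -> inv=[16 12 3]
Step 6: demand=3,sold=3 ship[1->2]=2 ship[0->1]=3 prod=5 -> inv=[18 13 2]

18 13 2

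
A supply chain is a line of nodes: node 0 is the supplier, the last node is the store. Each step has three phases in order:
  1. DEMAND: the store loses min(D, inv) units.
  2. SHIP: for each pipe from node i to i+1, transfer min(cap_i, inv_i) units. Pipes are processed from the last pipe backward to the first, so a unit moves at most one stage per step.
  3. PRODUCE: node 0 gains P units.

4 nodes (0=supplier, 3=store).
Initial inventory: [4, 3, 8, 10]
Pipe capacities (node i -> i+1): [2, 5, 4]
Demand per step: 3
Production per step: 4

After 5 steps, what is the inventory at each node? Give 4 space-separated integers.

Step 1: demand=3,sold=3 ship[2->3]=4 ship[1->2]=3 ship[0->1]=2 prod=4 -> inv=[6 2 7 11]
Step 2: demand=3,sold=3 ship[2->3]=4 ship[1->2]=2 ship[0->1]=2 prod=4 -> inv=[8 2 5 12]
Step 3: demand=3,sold=3 ship[2->3]=4 ship[1->2]=2 ship[0->1]=2 prod=4 -> inv=[10 2 3 13]
Step 4: demand=3,sold=3 ship[2->3]=3 ship[1->2]=2 ship[0->1]=2 prod=4 -> inv=[12 2 2 13]
Step 5: demand=3,sold=3 ship[2->3]=2 ship[1->2]=2 ship[0->1]=2 prod=4 -> inv=[14 2 2 12]

14 2 2 12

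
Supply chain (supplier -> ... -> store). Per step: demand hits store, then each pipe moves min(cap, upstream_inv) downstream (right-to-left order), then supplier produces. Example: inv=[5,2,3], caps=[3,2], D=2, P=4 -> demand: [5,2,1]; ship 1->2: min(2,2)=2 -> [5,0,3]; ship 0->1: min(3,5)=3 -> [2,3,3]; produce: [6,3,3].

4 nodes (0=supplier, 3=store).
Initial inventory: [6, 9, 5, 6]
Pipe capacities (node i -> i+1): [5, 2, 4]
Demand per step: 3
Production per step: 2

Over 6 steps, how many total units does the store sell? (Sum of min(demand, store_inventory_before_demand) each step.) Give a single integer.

Step 1: sold=3 (running total=3) -> [3 12 3 7]
Step 2: sold=3 (running total=6) -> [2 13 2 7]
Step 3: sold=3 (running total=9) -> [2 13 2 6]
Step 4: sold=3 (running total=12) -> [2 13 2 5]
Step 5: sold=3 (running total=15) -> [2 13 2 4]
Step 6: sold=3 (running total=18) -> [2 13 2 3]

Answer: 18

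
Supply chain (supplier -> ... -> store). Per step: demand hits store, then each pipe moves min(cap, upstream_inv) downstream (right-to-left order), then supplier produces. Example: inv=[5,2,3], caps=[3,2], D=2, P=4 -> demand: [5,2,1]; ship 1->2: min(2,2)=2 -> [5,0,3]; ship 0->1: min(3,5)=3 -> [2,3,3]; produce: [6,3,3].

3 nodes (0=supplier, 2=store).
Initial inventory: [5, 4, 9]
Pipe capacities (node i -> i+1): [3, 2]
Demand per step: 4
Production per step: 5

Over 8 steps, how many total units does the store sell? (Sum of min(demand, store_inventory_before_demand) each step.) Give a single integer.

Step 1: sold=4 (running total=4) -> [7 5 7]
Step 2: sold=4 (running total=8) -> [9 6 5]
Step 3: sold=4 (running total=12) -> [11 7 3]
Step 4: sold=3 (running total=15) -> [13 8 2]
Step 5: sold=2 (running total=17) -> [15 9 2]
Step 6: sold=2 (running total=19) -> [17 10 2]
Step 7: sold=2 (running total=21) -> [19 11 2]
Step 8: sold=2 (running total=23) -> [21 12 2]

Answer: 23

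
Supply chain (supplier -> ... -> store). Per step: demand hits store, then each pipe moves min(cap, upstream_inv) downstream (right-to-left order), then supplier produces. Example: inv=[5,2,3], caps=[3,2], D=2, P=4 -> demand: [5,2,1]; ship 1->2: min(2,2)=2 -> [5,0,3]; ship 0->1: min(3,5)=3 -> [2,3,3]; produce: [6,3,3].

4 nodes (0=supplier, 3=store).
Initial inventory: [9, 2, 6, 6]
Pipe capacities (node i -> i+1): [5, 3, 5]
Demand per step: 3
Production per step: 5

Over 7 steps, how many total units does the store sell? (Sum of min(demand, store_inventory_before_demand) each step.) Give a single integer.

Answer: 21

Derivation:
Step 1: sold=3 (running total=3) -> [9 5 3 8]
Step 2: sold=3 (running total=6) -> [9 7 3 8]
Step 3: sold=3 (running total=9) -> [9 9 3 8]
Step 4: sold=3 (running total=12) -> [9 11 3 8]
Step 5: sold=3 (running total=15) -> [9 13 3 8]
Step 6: sold=3 (running total=18) -> [9 15 3 8]
Step 7: sold=3 (running total=21) -> [9 17 3 8]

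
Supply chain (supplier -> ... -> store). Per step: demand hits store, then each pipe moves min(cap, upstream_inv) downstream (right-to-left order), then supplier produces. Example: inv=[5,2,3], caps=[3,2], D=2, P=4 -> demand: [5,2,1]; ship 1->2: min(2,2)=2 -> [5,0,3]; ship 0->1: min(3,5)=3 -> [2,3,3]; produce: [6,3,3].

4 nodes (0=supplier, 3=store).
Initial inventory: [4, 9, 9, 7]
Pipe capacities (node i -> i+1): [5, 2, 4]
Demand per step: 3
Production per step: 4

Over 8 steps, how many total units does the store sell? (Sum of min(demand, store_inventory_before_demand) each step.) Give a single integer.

Answer: 24

Derivation:
Step 1: sold=3 (running total=3) -> [4 11 7 8]
Step 2: sold=3 (running total=6) -> [4 13 5 9]
Step 3: sold=3 (running total=9) -> [4 15 3 10]
Step 4: sold=3 (running total=12) -> [4 17 2 10]
Step 5: sold=3 (running total=15) -> [4 19 2 9]
Step 6: sold=3 (running total=18) -> [4 21 2 8]
Step 7: sold=3 (running total=21) -> [4 23 2 7]
Step 8: sold=3 (running total=24) -> [4 25 2 6]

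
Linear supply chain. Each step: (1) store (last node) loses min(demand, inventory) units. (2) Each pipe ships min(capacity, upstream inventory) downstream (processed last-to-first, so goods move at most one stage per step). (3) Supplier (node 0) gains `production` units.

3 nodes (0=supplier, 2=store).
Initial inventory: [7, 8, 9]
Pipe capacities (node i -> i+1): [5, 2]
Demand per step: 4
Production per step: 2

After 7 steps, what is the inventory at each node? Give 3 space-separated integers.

Step 1: demand=4,sold=4 ship[1->2]=2 ship[0->1]=5 prod=2 -> inv=[4 11 7]
Step 2: demand=4,sold=4 ship[1->2]=2 ship[0->1]=4 prod=2 -> inv=[2 13 5]
Step 3: demand=4,sold=4 ship[1->2]=2 ship[0->1]=2 prod=2 -> inv=[2 13 3]
Step 4: demand=4,sold=3 ship[1->2]=2 ship[0->1]=2 prod=2 -> inv=[2 13 2]
Step 5: demand=4,sold=2 ship[1->2]=2 ship[0->1]=2 prod=2 -> inv=[2 13 2]
Step 6: demand=4,sold=2 ship[1->2]=2 ship[0->1]=2 prod=2 -> inv=[2 13 2]
Step 7: demand=4,sold=2 ship[1->2]=2 ship[0->1]=2 prod=2 -> inv=[2 13 2]

2 13 2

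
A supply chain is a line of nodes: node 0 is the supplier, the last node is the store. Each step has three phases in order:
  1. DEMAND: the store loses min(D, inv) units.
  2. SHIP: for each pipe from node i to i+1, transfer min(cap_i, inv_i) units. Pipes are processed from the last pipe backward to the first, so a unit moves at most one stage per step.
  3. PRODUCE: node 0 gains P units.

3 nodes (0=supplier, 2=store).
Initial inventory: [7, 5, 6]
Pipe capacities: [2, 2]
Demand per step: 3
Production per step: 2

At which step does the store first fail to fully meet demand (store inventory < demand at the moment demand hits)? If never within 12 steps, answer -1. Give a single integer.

Step 1: demand=3,sold=3 ship[1->2]=2 ship[0->1]=2 prod=2 -> [7 5 5]
Step 2: demand=3,sold=3 ship[1->2]=2 ship[0->1]=2 prod=2 -> [7 5 4]
Step 3: demand=3,sold=3 ship[1->2]=2 ship[0->1]=2 prod=2 -> [7 5 3]
Step 4: demand=3,sold=3 ship[1->2]=2 ship[0->1]=2 prod=2 -> [7 5 2]
Step 5: demand=3,sold=2 ship[1->2]=2 ship[0->1]=2 prod=2 -> [7 5 2]
Step 6: demand=3,sold=2 ship[1->2]=2 ship[0->1]=2 prod=2 -> [7 5 2]
Step 7: demand=3,sold=2 ship[1->2]=2 ship[0->1]=2 prod=2 -> [7 5 2]
Step 8: demand=3,sold=2 ship[1->2]=2 ship[0->1]=2 prod=2 -> [7 5 2]
Step 9: demand=3,sold=2 ship[1->2]=2 ship[0->1]=2 prod=2 -> [7 5 2]
Step 10: demand=3,sold=2 ship[1->2]=2 ship[0->1]=2 prod=2 -> [7 5 2]
Step 11: demand=3,sold=2 ship[1->2]=2 ship[0->1]=2 prod=2 -> [7 5 2]
Step 12: demand=3,sold=2 ship[1->2]=2 ship[0->1]=2 prod=2 -> [7 5 2]
First stockout at step 5

5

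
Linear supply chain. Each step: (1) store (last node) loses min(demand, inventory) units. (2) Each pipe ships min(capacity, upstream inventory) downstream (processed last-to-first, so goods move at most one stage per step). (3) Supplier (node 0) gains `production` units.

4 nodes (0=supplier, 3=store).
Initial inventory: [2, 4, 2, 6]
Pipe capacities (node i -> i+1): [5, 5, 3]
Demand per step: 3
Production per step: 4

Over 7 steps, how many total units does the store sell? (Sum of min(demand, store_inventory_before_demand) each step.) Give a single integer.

Step 1: sold=3 (running total=3) -> [4 2 4 5]
Step 2: sold=3 (running total=6) -> [4 4 3 5]
Step 3: sold=3 (running total=9) -> [4 4 4 5]
Step 4: sold=3 (running total=12) -> [4 4 5 5]
Step 5: sold=3 (running total=15) -> [4 4 6 5]
Step 6: sold=3 (running total=18) -> [4 4 7 5]
Step 7: sold=3 (running total=21) -> [4 4 8 5]

Answer: 21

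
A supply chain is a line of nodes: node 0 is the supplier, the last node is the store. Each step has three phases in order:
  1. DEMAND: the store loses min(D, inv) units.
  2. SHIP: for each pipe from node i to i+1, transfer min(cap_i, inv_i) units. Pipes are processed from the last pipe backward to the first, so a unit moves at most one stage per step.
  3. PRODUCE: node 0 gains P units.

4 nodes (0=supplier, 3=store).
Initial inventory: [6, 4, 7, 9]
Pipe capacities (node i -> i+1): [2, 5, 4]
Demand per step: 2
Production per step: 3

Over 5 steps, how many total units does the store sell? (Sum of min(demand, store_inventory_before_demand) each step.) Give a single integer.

Answer: 10

Derivation:
Step 1: sold=2 (running total=2) -> [7 2 7 11]
Step 2: sold=2 (running total=4) -> [8 2 5 13]
Step 3: sold=2 (running total=6) -> [9 2 3 15]
Step 4: sold=2 (running total=8) -> [10 2 2 16]
Step 5: sold=2 (running total=10) -> [11 2 2 16]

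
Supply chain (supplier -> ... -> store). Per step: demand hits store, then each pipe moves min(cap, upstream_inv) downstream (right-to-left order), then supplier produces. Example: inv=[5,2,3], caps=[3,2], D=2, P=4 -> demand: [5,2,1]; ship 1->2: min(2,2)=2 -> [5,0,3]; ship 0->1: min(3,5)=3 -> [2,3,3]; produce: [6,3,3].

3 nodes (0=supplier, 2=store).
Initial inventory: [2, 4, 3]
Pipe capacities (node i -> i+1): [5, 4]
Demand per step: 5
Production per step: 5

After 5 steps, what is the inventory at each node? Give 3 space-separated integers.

Step 1: demand=5,sold=3 ship[1->2]=4 ship[0->1]=2 prod=5 -> inv=[5 2 4]
Step 2: demand=5,sold=4 ship[1->2]=2 ship[0->1]=5 prod=5 -> inv=[5 5 2]
Step 3: demand=5,sold=2 ship[1->2]=4 ship[0->1]=5 prod=5 -> inv=[5 6 4]
Step 4: demand=5,sold=4 ship[1->2]=4 ship[0->1]=5 prod=5 -> inv=[5 7 4]
Step 5: demand=5,sold=4 ship[1->2]=4 ship[0->1]=5 prod=5 -> inv=[5 8 4]

5 8 4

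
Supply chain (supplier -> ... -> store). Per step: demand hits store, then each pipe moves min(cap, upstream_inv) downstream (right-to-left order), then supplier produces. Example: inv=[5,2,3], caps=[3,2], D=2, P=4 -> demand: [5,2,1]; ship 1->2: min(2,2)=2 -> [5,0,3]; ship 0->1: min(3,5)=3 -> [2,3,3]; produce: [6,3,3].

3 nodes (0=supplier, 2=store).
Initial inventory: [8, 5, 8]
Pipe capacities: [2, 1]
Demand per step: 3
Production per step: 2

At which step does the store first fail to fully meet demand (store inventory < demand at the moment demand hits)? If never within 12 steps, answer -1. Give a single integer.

Step 1: demand=3,sold=3 ship[1->2]=1 ship[0->1]=2 prod=2 -> [8 6 6]
Step 2: demand=3,sold=3 ship[1->2]=1 ship[0->1]=2 prod=2 -> [8 7 4]
Step 3: demand=3,sold=3 ship[1->2]=1 ship[0->1]=2 prod=2 -> [8 8 2]
Step 4: demand=3,sold=2 ship[1->2]=1 ship[0->1]=2 prod=2 -> [8 9 1]
Step 5: demand=3,sold=1 ship[1->2]=1 ship[0->1]=2 prod=2 -> [8 10 1]
Step 6: demand=3,sold=1 ship[1->2]=1 ship[0->1]=2 prod=2 -> [8 11 1]
Step 7: demand=3,sold=1 ship[1->2]=1 ship[0->1]=2 prod=2 -> [8 12 1]
Step 8: demand=3,sold=1 ship[1->2]=1 ship[0->1]=2 prod=2 -> [8 13 1]
Step 9: demand=3,sold=1 ship[1->2]=1 ship[0->1]=2 prod=2 -> [8 14 1]
Step 10: demand=3,sold=1 ship[1->2]=1 ship[0->1]=2 prod=2 -> [8 15 1]
Step 11: demand=3,sold=1 ship[1->2]=1 ship[0->1]=2 prod=2 -> [8 16 1]
Step 12: demand=3,sold=1 ship[1->2]=1 ship[0->1]=2 prod=2 -> [8 17 1]
First stockout at step 4

4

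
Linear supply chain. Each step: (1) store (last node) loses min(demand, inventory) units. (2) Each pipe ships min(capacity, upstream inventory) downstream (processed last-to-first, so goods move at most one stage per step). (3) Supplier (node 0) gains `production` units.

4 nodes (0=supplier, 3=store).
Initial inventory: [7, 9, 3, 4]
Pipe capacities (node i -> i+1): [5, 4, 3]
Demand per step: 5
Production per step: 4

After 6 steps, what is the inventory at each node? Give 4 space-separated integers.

Step 1: demand=5,sold=4 ship[2->3]=3 ship[1->2]=4 ship[0->1]=5 prod=4 -> inv=[6 10 4 3]
Step 2: demand=5,sold=3 ship[2->3]=3 ship[1->2]=4 ship[0->1]=5 prod=4 -> inv=[5 11 5 3]
Step 3: demand=5,sold=3 ship[2->3]=3 ship[1->2]=4 ship[0->1]=5 prod=4 -> inv=[4 12 6 3]
Step 4: demand=5,sold=3 ship[2->3]=3 ship[1->2]=4 ship[0->1]=4 prod=4 -> inv=[4 12 7 3]
Step 5: demand=5,sold=3 ship[2->3]=3 ship[1->2]=4 ship[0->1]=4 prod=4 -> inv=[4 12 8 3]
Step 6: demand=5,sold=3 ship[2->3]=3 ship[1->2]=4 ship[0->1]=4 prod=4 -> inv=[4 12 9 3]

4 12 9 3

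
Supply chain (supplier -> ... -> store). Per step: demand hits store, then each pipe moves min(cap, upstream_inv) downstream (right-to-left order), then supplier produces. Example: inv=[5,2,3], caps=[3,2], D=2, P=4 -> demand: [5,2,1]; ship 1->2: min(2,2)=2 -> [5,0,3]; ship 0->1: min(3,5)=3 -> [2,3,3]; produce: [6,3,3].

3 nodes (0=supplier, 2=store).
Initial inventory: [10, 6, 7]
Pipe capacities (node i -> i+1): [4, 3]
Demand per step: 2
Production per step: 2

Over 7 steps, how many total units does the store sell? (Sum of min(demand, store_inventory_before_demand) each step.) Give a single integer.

Step 1: sold=2 (running total=2) -> [8 7 8]
Step 2: sold=2 (running total=4) -> [6 8 9]
Step 3: sold=2 (running total=6) -> [4 9 10]
Step 4: sold=2 (running total=8) -> [2 10 11]
Step 5: sold=2 (running total=10) -> [2 9 12]
Step 6: sold=2 (running total=12) -> [2 8 13]
Step 7: sold=2 (running total=14) -> [2 7 14]

Answer: 14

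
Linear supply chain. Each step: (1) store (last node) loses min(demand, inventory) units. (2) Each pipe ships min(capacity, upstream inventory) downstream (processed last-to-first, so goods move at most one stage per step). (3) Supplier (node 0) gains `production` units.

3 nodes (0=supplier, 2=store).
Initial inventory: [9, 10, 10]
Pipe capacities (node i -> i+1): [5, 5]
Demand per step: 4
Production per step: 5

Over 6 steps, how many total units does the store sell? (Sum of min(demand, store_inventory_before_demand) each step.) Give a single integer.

Answer: 24

Derivation:
Step 1: sold=4 (running total=4) -> [9 10 11]
Step 2: sold=4 (running total=8) -> [9 10 12]
Step 3: sold=4 (running total=12) -> [9 10 13]
Step 4: sold=4 (running total=16) -> [9 10 14]
Step 5: sold=4 (running total=20) -> [9 10 15]
Step 6: sold=4 (running total=24) -> [9 10 16]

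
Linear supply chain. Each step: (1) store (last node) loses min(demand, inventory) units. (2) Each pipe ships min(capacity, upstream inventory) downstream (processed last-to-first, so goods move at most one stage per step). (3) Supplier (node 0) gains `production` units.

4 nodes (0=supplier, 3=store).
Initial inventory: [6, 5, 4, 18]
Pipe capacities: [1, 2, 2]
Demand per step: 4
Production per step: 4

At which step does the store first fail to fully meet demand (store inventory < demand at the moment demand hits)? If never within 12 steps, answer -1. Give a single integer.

Step 1: demand=4,sold=4 ship[2->3]=2 ship[1->2]=2 ship[0->1]=1 prod=4 -> [9 4 4 16]
Step 2: demand=4,sold=4 ship[2->3]=2 ship[1->2]=2 ship[0->1]=1 prod=4 -> [12 3 4 14]
Step 3: demand=4,sold=4 ship[2->3]=2 ship[1->2]=2 ship[0->1]=1 prod=4 -> [15 2 4 12]
Step 4: demand=4,sold=4 ship[2->3]=2 ship[1->2]=2 ship[0->1]=1 prod=4 -> [18 1 4 10]
Step 5: demand=4,sold=4 ship[2->3]=2 ship[1->2]=1 ship[0->1]=1 prod=4 -> [21 1 3 8]
Step 6: demand=4,sold=4 ship[2->3]=2 ship[1->2]=1 ship[0->1]=1 prod=4 -> [24 1 2 6]
Step 7: demand=4,sold=4 ship[2->3]=2 ship[1->2]=1 ship[0->1]=1 prod=4 -> [27 1 1 4]
Step 8: demand=4,sold=4 ship[2->3]=1 ship[1->2]=1 ship[0->1]=1 prod=4 -> [30 1 1 1]
Step 9: demand=4,sold=1 ship[2->3]=1 ship[1->2]=1 ship[0->1]=1 prod=4 -> [33 1 1 1]
Step 10: demand=4,sold=1 ship[2->3]=1 ship[1->2]=1 ship[0->1]=1 prod=4 -> [36 1 1 1]
Step 11: demand=4,sold=1 ship[2->3]=1 ship[1->2]=1 ship[0->1]=1 prod=4 -> [39 1 1 1]
Step 12: demand=4,sold=1 ship[2->3]=1 ship[1->2]=1 ship[0->1]=1 prod=4 -> [42 1 1 1]
First stockout at step 9

9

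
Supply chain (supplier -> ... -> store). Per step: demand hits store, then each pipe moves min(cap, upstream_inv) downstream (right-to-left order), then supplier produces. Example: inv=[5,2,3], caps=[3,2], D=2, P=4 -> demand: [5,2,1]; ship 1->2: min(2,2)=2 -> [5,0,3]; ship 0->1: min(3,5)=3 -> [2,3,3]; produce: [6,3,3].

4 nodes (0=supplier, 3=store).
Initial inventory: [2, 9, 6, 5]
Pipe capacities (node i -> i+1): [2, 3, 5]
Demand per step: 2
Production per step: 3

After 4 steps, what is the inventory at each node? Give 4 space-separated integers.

Step 1: demand=2,sold=2 ship[2->3]=5 ship[1->2]=3 ship[0->1]=2 prod=3 -> inv=[3 8 4 8]
Step 2: demand=2,sold=2 ship[2->3]=4 ship[1->2]=3 ship[0->1]=2 prod=3 -> inv=[4 7 3 10]
Step 3: demand=2,sold=2 ship[2->3]=3 ship[1->2]=3 ship[0->1]=2 prod=3 -> inv=[5 6 3 11]
Step 4: demand=2,sold=2 ship[2->3]=3 ship[1->2]=3 ship[0->1]=2 prod=3 -> inv=[6 5 3 12]

6 5 3 12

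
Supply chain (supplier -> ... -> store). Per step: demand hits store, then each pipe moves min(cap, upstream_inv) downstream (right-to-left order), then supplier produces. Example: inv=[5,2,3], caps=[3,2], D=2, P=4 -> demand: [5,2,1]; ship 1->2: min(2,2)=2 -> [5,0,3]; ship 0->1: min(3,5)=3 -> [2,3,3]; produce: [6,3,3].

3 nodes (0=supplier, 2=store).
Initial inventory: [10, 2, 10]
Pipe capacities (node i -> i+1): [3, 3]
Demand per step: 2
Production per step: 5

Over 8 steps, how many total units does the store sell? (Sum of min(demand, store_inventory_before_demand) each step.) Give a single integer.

Answer: 16

Derivation:
Step 1: sold=2 (running total=2) -> [12 3 10]
Step 2: sold=2 (running total=4) -> [14 3 11]
Step 3: sold=2 (running total=6) -> [16 3 12]
Step 4: sold=2 (running total=8) -> [18 3 13]
Step 5: sold=2 (running total=10) -> [20 3 14]
Step 6: sold=2 (running total=12) -> [22 3 15]
Step 7: sold=2 (running total=14) -> [24 3 16]
Step 8: sold=2 (running total=16) -> [26 3 17]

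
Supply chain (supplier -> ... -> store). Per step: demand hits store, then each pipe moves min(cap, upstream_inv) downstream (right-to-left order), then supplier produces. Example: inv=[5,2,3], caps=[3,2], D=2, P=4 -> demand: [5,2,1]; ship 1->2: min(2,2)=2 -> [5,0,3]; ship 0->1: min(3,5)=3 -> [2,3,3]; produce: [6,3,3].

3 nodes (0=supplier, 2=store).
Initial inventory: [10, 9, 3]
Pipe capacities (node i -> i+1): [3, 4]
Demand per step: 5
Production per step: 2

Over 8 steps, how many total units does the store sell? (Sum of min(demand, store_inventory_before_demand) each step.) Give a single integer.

Answer: 30

Derivation:
Step 1: sold=3 (running total=3) -> [9 8 4]
Step 2: sold=4 (running total=7) -> [8 7 4]
Step 3: sold=4 (running total=11) -> [7 6 4]
Step 4: sold=4 (running total=15) -> [6 5 4]
Step 5: sold=4 (running total=19) -> [5 4 4]
Step 6: sold=4 (running total=23) -> [4 3 4]
Step 7: sold=4 (running total=27) -> [3 3 3]
Step 8: sold=3 (running total=30) -> [2 3 3]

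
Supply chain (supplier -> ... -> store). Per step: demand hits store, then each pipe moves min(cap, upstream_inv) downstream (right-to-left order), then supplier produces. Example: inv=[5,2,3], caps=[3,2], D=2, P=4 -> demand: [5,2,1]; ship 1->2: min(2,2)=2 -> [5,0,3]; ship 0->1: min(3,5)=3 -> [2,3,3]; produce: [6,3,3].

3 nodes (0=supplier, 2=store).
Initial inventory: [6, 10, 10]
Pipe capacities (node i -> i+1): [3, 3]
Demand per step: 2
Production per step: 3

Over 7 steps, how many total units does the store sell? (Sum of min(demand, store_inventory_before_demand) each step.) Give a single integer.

Step 1: sold=2 (running total=2) -> [6 10 11]
Step 2: sold=2 (running total=4) -> [6 10 12]
Step 3: sold=2 (running total=6) -> [6 10 13]
Step 4: sold=2 (running total=8) -> [6 10 14]
Step 5: sold=2 (running total=10) -> [6 10 15]
Step 6: sold=2 (running total=12) -> [6 10 16]
Step 7: sold=2 (running total=14) -> [6 10 17]

Answer: 14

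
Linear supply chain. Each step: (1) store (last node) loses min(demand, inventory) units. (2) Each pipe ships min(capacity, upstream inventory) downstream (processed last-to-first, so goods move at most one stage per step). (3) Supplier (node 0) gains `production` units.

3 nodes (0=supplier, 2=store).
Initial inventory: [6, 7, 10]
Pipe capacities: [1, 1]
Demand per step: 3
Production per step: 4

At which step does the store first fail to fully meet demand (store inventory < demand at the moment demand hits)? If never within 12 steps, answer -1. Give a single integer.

Step 1: demand=3,sold=3 ship[1->2]=1 ship[0->1]=1 prod=4 -> [9 7 8]
Step 2: demand=3,sold=3 ship[1->2]=1 ship[0->1]=1 prod=4 -> [12 7 6]
Step 3: demand=3,sold=3 ship[1->2]=1 ship[0->1]=1 prod=4 -> [15 7 4]
Step 4: demand=3,sold=3 ship[1->2]=1 ship[0->1]=1 prod=4 -> [18 7 2]
Step 5: demand=3,sold=2 ship[1->2]=1 ship[0->1]=1 prod=4 -> [21 7 1]
Step 6: demand=3,sold=1 ship[1->2]=1 ship[0->1]=1 prod=4 -> [24 7 1]
Step 7: demand=3,sold=1 ship[1->2]=1 ship[0->1]=1 prod=4 -> [27 7 1]
Step 8: demand=3,sold=1 ship[1->2]=1 ship[0->1]=1 prod=4 -> [30 7 1]
Step 9: demand=3,sold=1 ship[1->2]=1 ship[0->1]=1 prod=4 -> [33 7 1]
Step 10: demand=3,sold=1 ship[1->2]=1 ship[0->1]=1 prod=4 -> [36 7 1]
Step 11: demand=3,sold=1 ship[1->2]=1 ship[0->1]=1 prod=4 -> [39 7 1]
Step 12: demand=3,sold=1 ship[1->2]=1 ship[0->1]=1 prod=4 -> [42 7 1]
First stockout at step 5

5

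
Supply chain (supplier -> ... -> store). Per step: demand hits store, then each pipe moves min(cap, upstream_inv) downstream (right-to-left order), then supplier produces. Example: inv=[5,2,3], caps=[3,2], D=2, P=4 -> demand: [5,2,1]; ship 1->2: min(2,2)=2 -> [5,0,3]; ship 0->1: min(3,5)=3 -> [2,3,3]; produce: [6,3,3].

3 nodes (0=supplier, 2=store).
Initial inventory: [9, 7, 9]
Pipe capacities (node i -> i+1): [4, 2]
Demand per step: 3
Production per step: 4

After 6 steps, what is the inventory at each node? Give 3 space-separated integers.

Step 1: demand=3,sold=3 ship[1->2]=2 ship[0->1]=4 prod=4 -> inv=[9 9 8]
Step 2: demand=3,sold=3 ship[1->2]=2 ship[0->1]=4 prod=4 -> inv=[9 11 7]
Step 3: demand=3,sold=3 ship[1->2]=2 ship[0->1]=4 prod=4 -> inv=[9 13 6]
Step 4: demand=3,sold=3 ship[1->2]=2 ship[0->1]=4 prod=4 -> inv=[9 15 5]
Step 5: demand=3,sold=3 ship[1->2]=2 ship[0->1]=4 prod=4 -> inv=[9 17 4]
Step 6: demand=3,sold=3 ship[1->2]=2 ship[0->1]=4 prod=4 -> inv=[9 19 3]

9 19 3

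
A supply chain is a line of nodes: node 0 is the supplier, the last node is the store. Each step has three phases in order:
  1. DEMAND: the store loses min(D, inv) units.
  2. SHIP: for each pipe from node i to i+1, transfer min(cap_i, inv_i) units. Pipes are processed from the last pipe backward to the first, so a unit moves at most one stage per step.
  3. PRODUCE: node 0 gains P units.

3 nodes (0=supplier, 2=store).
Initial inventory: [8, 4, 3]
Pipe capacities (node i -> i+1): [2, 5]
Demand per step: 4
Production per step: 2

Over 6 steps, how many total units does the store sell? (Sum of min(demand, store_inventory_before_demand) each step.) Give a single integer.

Step 1: sold=3 (running total=3) -> [8 2 4]
Step 2: sold=4 (running total=7) -> [8 2 2]
Step 3: sold=2 (running total=9) -> [8 2 2]
Step 4: sold=2 (running total=11) -> [8 2 2]
Step 5: sold=2 (running total=13) -> [8 2 2]
Step 6: sold=2 (running total=15) -> [8 2 2]

Answer: 15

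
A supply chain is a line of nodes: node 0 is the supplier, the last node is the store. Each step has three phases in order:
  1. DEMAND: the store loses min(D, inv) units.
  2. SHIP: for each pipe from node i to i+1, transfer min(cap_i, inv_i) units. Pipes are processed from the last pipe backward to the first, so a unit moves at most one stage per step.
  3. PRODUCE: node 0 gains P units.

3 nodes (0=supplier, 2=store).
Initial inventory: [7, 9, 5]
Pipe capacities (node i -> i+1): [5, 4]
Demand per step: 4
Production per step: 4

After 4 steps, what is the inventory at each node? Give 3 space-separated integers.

Step 1: demand=4,sold=4 ship[1->2]=4 ship[0->1]=5 prod=4 -> inv=[6 10 5]
Step 2: demand=4,sold=4 ship[1->2]=4 ship[0->1]=5 prod=4 -> inv=[5 11 5]
Step 3: demand=4,sold=4 ship[1->2]=4 ship[0->1]=5 prod=4 -> inv=[4 12 5]
Step 4: demand=4,sold=4 ship[1->2]=4 ship[0->1]=4 prod=4 -> inv=[4 12 5]

4 12 5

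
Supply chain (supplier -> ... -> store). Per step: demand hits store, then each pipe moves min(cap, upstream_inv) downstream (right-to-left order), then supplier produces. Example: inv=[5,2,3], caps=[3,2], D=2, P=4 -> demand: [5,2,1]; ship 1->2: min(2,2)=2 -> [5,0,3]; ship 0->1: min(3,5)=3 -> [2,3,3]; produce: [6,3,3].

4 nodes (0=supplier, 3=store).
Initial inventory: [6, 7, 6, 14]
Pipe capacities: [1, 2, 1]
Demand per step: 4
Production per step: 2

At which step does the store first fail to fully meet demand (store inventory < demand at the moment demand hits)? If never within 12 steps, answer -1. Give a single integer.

Step 1: demand=4,sold=4 ship[2->3]=1 ship[1->2]=2 ship[0->1]=1 prod=2 -> [7 6 7 11]
Step 2: demand=4,sold=4 ship[2->3]=1 ship[1->2]=2 ship[0->1]=1 prod=2 -> [8 5 8 8]
Step 3: demand=4,sold=4 ship[2->3]=1 ship[1->2]=2 ship[0->1]=1 prod=2 -> [9 4 9 5]
Step 4: demand=4,sold=4 ship[2->3]=1 ship[1->2]=2 ship[0->1]=1 prod=2 -> [10 3 10 2]
Step 5: demand=4,sold=2 ship[2->3]=1 ship[1->2]=2 ship[0->1]=1 prod=2 -> [11 2 11 1]
Step 6: demand=4,sold=1 ship[2->3]=1 ship[1->2]=2 ship[0->1]=1 prod=2 -> [12 1 12 1]
Step 7: demand=4,sold=1 ship[2->3]=1 ship[1->2]=1 ship[0->1]=1 prod=2 -> [13 1 12 1]
Step 8: demand=4,sold=1 ship[2->3]=1 ship[1->2]=1 ship[0->1]=1 prod=2 -> [14 1 12 1]
Step 9: demand=4,sold=1 ship[2->3]=1 ship[1->2]=1 ship[0->1]=1 prod=2 -> [15 1 12 1]
Step 10: demand=4,sold=1 ship[2->3]=1 ship[1->2]=1 ship[0->1]=1 prod=2 -> [16 1 12 1]
Step 11: demand=4,sold=1 ship[2->3]=1 ship[1->2]=1 ship[0->1]=1 prod=2 -> [17 1 12 1]
Step 12: demand=4,sold=1 ship[2->3]=1 ship[1->2]=1 ship[0->1]=1 prod=2 -> [18 1 12 1]
First stockout at step 5

5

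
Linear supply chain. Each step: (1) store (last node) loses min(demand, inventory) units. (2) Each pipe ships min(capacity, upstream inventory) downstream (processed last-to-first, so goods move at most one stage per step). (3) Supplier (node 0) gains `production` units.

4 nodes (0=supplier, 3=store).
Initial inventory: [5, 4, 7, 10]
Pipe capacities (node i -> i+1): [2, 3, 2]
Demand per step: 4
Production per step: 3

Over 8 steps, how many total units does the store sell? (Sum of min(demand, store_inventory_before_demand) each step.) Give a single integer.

Answer: 24

Derivation:
Step 1: sold=4 (running total=4) -> [6 3 8 8]
Step 2: sold=4 (running total=8) -> [7 2 9 6]
Step 3: sold=4 (running total=12) -> [8 2 9 4]
Step 4: sold=4 (running total=16) -> [9 2 9 2]
Step 5: sold=2 (running total=18) -> [10 2 9 2]
Step 6: sold=2 (running total=20) -> [11 2 9 2]
Step 7: sold=2 (running total=22) -> [12 2 9 2]
Step 8: sold=2 (running total=24) -> [13 2 9 2]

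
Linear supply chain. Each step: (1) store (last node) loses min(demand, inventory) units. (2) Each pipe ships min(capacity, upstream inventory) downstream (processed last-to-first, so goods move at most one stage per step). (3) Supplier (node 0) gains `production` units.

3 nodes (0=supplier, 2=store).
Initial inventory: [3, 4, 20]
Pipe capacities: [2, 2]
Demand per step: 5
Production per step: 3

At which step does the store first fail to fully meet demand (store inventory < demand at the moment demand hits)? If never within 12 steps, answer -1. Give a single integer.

Step 1: demand=5,sold=5 ship[1->2]=2 ship[0->1]=2 prod=3 -> [4 4 17]
Step 2: demand=5,sold=5 ship[1->2]=2 ship[0->1]=2 prod=3 -> [5 4 14]
Step 3: demand=5,sold=5 ship[1->2]=2 ship[0->1]=2 prod=3 -> [6 4 11]
Step 4: demand=5,sold=5 ship[1->2]=2 ship[0->1]=2 prod=3 -> [7 4 8]
Step 5: demand=5,sold=5 ship[1->2]=2 ship[0->1]=2 prod=3 -> [8 4 5]
Step 6: demand=5,sold=5 ship[1->2]=2 ship[0->1]=2 prod=3 -> [9 4 2]
Step 7: demand=5,sold=2 ship[1->2]=2 ship[0->1]=2 prod=3 -> [10 4 2]
Step 8: demand=5,sold=2 ship[1->2]=2 ship[0->1]=2 prod=3 -> [11 4 2]
Step 9: demand=5,sold=2 ship[1->2]=2 ship[0->1]=2 prod=3 -> [12 4 2]
Step 10: demand=5,sold=2 ship[1->2]=2 ship[0->1]=2 prod=3 -> [13 4 2]
Step 11: demand=5,sold=2 ship[1->2]=2 ship[0->1]=2 prod=3 -> [14 4 2]
Step 12: demand=5,sold=2 ship[1->2]=2 ship[0->1]=2 prod=3 -> [15 4 2]
First stockout at step 7

7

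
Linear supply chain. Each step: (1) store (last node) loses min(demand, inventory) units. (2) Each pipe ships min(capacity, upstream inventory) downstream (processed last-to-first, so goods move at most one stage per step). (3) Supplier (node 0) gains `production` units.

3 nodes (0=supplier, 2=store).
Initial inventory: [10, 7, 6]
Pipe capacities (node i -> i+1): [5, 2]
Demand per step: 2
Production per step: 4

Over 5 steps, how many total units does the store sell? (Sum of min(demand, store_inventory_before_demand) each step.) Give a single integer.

Step 1: sold=2 (running total=2) -> [9 10 6]
Step 2: sold=2 (running total=4) -> [8 13 6]
Step 3: sold=2 (running total=6) -> [7 16 6]
Step 4: sold=2 (running total=8) -> [6 19 6]
Step 5: sold=2 (running total=10) -> [5 22 6]

Answer: 10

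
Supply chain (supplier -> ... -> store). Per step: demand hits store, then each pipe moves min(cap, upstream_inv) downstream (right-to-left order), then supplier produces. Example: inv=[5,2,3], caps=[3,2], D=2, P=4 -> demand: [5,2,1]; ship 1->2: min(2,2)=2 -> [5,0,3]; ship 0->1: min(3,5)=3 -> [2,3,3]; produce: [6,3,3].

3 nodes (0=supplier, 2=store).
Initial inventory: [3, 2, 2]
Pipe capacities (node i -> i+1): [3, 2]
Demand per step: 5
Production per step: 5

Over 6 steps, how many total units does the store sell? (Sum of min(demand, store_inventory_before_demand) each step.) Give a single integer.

Answer: 12

Derivation:
Step 1: sold=2 (running total=2) -> [5 3 2]
Step 2: sold=2 (running total=4) -> [7 4 2]
Step 3: sold=2 (running total=6) -> [9 5 2]
Step 4: sold=2 (running total=8) -> [11 6 2]
Step 5: sold=2 (running total=10) -> [13 7 2]
Step 6: sold=2 (running total=12) -> [15 8 2]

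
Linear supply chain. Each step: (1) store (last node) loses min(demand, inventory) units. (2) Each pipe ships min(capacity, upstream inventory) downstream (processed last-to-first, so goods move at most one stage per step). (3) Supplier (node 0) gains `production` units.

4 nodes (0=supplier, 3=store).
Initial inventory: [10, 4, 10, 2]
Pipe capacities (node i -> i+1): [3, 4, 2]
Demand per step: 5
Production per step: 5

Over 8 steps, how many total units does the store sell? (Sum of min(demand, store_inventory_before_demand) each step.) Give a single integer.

Step 1: sold=2 (running total=2) -> [12 3 12 2]
Step 2: sold=2 (running total=4) -> [14 3 13 2]
Step 3: sold=2 (running total=6) -> [16 3 14 2]
Step 4: sold=2 (running total=8) -> [18 3 15 2]
Step 5: sold=2 (running total=10) -> [20 3 16 2]
Step 6: sold=2 (running total=12) -> [22 3 17 2]
Step 7: sold=2 (running total=14) -> [24 3 18 2]
Step 8: sold=2 (running total=16) -> [26 3 19 2]

Answer: 16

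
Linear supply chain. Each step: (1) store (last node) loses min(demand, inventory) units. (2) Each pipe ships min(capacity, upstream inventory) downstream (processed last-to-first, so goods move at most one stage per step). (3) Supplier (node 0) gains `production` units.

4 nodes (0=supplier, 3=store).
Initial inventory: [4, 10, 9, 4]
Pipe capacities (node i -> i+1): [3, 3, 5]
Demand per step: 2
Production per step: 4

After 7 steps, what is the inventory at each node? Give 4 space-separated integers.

Step 1: demand=2,sold=2 ship[2->3]=5 ship[1->2]=3 ship[0->1]=3 prod=4 -> inv=[5 10 7 7]
Step 2: demand=2,sold=2 ship[2->3]=5 ship[1->2]=3 ship[0->1]=3 prod=4 -> inv=[6 10 5 10]
Step 3: demand=2,sold=2 ship[2->3]=5 ship[1->2]=3 ship[0->1]=3 prod=4 -> inv=[7 10 3 13]
Step 4: demand=2,sold=2 ship[2->3]=3 ship[1->2]=3 ship[0->1]=3 prod=4 -> inv=[8 10 3 14]
Step 5: demand=2,sold=2 ship[2->3]=3 ship[1->2]=3 ship[0->1]=3 prod=4 -> inv=[9 10 3 15]
Step 6: demand=2,sold=2 ship[2->3]=3 ship[1->2]=3 ship[0->1]=3 prod=4 -> inv=[10 10 3 16]
Step 7: demand=2,sold=2 ship[2->3]=3 ship[1->2]=3 ship[0->1]=3 prod=4 -> inv=[11 10 3 17]

11 10 3 17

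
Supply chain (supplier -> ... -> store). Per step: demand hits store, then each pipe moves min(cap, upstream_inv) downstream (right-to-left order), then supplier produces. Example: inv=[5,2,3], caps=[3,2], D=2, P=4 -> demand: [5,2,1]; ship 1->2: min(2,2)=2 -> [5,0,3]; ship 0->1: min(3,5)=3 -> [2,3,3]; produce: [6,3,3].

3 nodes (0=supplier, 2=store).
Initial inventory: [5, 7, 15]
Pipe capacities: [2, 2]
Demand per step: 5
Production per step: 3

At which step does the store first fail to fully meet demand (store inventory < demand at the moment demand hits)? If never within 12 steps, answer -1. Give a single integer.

Step 1: demand=5,sold=5 ship[1->2]=2 ship[0->1]=2 prod=3 -> [6 7 12]
Step 2: demand=5,sold=5 ship[1->2]=2 ship[0->1]=2 prod=3 -> [7 7 9]
Step 3: demand=5,sold=5 ship[1->2]=2 ship[0->1]=2 prod=3 -> [8 7 6]
Step 4: demand=5,sold=5 ship[1->2]=2 ship[0->1]=2 prod=3 -> [9 7 3]
Step 5: demand=5,sold=3 ship[1->2]=2 ship[0->1]=2 prod=3 -> [10 7 2]
Step 6: demand=5,sold=2 ship[1->2]=2 ship[0->1]=2 prod=3 -> [11 7 2]
Step 7: demand=5,sold=2 ship[1->2]=2 ship[0->1]=2 prod=3 -> [12 7 2]
Step 8: demand=5,sold=2 ship[1->2]=2 ship[0->1]=2 prod=3 -> [13 7 2]
Step 9: demand=5,sold=2 ship[1->2]=2 ship[0->1]=2 prod=3 -> [14 7 2]
Step 10: demand=5,sold=2 ship[1->2]=2 ship[0->1]=2 prod=3 -> [15 7 2]
Step 11: demand=5,sold=2 ship[1->2]=2 ship[0->1]=2 prod=3 -> [16 7 2]
Step 12: demand=5,sold=2 ship[1->2]=2 ship[0->1]=2 prod=3 -> [17 7 2]
First stockout at step 5

5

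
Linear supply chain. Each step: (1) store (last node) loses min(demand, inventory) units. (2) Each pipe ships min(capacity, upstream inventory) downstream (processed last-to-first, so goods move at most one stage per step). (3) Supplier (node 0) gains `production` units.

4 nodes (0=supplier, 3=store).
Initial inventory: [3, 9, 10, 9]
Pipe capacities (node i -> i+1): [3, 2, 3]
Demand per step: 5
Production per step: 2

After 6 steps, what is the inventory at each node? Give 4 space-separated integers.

Step 1: demand=5,sold=5 ship[2->3]=3 ship[1->2]=2 ship[0->1]=3 prod=2 -> inv=[2 10 9 7]
Step 2: demand=5,sold=5 ship[2->3]=3 ship[1->2]=2 ship[0->1]=2 prod=2 -> inv=[2 10 8 5]
Step 3: demand=5,sold=5 ship[2->3]=3 ship[1->2]=2 ship[0->1]=2 prod=2 -> inv=[2 10 7 3]
Step 4: demand=5,sold=3 ship[2->3]=3 ship[1->2]=2 ship[0->1]=2 prod=2 -> inv=[2 10 6 3]
Step 5: demand=5,sold=3 ship[2->3]=3 ship[1->2]=2 ship[0->1]=2 prod=2 -> inv=[2 10 5 3]
Step 6: demand=5,sold=3 ship[2->3]=3 ship[1->2]=2 ship[0->1]=2 prod=2 -> inv=[2 10 4 3]

2 10 4 3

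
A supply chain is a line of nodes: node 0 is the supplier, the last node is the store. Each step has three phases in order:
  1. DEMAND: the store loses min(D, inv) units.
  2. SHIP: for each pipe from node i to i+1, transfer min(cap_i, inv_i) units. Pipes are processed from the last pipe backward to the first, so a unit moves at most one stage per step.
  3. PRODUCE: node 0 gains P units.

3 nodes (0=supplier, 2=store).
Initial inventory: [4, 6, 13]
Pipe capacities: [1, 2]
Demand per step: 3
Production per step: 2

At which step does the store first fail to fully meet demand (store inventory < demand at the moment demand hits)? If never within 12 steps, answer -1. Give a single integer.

Step 1: demand=3,sold=3 ship[1->2]=2 ship[0->1]=1 prod=2 -> [5 5 12]
Step 2: demand=3,sold=3 ship[1->2]=2 ship[0->1]=1 prod=2 -> [6 4 11]
Step 3: demand=3,sold=3 ship[1->2]=2 ship[0->1]=1 prod=2 -> [7 3 10]
Step 4: demand=3,sold=3 ship[1->2]=2 ship[0->1]=1 prod=2 -> [8 2 9]
Step 5: demand=3,sold=3 ship[1->2]=2 ship[0->1]=1 prod=2 -> [9 1 8]
Step 6: demand=3,sold=3 ship[1->2]=1 ship[0->1]=1 prod=2 -> [10 1 6]
Step 7: demand=3,sold=3 ship[1->2]=1 ship[0->1]=1 prod=2 -> [11 1 4]
Step 8: demand=3,sold=3 ship[1->2]=1 ship[0->1]=1 prod=2 -> [12 1 2]
Step 9: demand=3,sold=2 ship[1->2]=1 ship[0->1]=1 prod=2 -> [13 1 1]
Step 10: demand=3,sold=1 ship[1->2]=1 ship[0->1]=1 prod=2 -> [14 1 1]
Step 11: demand=3,sold=1 ship[1->2]=1 ship[0->1]=1 prod=2 -> [15 1 1]
Step 12: demand=3,sold=1 ship[1->2]=1 ship[0->1]=1 prod=2 -> [16 1 1]
First stockout at step 9

9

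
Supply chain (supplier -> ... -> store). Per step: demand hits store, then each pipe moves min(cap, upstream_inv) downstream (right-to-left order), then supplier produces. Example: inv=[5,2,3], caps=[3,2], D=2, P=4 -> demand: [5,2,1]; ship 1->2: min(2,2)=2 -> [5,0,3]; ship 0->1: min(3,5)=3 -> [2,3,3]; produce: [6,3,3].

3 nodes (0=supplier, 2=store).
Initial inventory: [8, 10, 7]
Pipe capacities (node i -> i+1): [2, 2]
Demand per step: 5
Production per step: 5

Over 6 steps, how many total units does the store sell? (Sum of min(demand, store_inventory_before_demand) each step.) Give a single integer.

Step 1: sold=5 (running total=5) -> [11 10 4]
Step 2: sold=4 (running total=9) -> [14 10 2]
Step 3: sold=2 (running total=11) -> [17 10 2]
Step 4: sold=2 (running total=13) -> [20 10 2]
Step 5: sold=2 (running total=15) -> [23 10 2]
Step 6: sold=2 (running total=17) -> [26 10 2]

Answer: 17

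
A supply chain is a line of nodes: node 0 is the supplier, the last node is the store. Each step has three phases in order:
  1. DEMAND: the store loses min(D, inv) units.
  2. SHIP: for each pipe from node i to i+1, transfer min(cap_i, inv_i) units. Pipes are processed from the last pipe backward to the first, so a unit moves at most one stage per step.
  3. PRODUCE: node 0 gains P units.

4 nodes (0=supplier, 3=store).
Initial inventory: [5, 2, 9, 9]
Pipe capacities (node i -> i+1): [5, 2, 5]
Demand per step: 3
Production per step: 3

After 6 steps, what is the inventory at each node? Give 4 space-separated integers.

Step 1: demand=3,sold=3 ship[2->3]=5 ship[1->2]=2 ship[0->1]=5 prod=3 -> inv=[3 5 6 11]
Step 2: demand=3,sold=3 ship[2->3]=5 ship[1->2]=2 ship[0->1]=3 prod=3 -> inv=[3 6 3 13]
Step 3: demand=3,sold=3 ship[2->3]=3 ship[1->2]=2 ship[0->1]=3 prod=3 -> inv=[3 7 2 13]
Step 4: demand=3,sold=3 ship[2->3]=2 ship[1->2]=2 ship[0->1]=3 prod=3 -> inv=[3 8 2 12]
Step 5: demand=3,sold=3 ship[2->3]=2 ship[1->2]=2 ship[0->1]=3 prod=3 -> inv=[3 9 2 11]
Step 6: demand=3,sold=3 ship[2->3]=2 ship[1->2]=2 ship[0->1]=3 prod=3 -> inv=[3 10 2 10]

3 10 2 10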